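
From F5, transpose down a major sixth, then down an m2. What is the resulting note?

G4

A major sixth down from F5 is Ab4.
A minor second down from Ab4 is G4.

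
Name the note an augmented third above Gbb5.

Counting three letter names up from G lands on B.
An augmented third spans 5 semitones, so from Gbb5 the target pitch is Bb5.

Bb5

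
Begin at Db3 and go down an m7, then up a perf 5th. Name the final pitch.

Db3 down a minor seventh → Eb2 (10 semitones).
Eb2 up a perfect fifth → Bb2 (7 semitones).

Bb2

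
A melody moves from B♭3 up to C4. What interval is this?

B to C spans two letter names (B-C) — that makes it a second of some quality.
Counting semitones, Bb3→C4 is 2, which is the major second.

major 2nd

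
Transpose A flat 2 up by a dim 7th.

Seven letter names up from A: G.
A diminished seventh is 9 semitones; 9 semitones up from Ab2 gives Gbb3.

G double-flat 3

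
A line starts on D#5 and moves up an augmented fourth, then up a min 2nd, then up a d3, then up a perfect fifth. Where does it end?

G6

Up an augmented fourth from D#5: G##5 (6 semitones up).
G##5 up a minor second → A#5 (1 semitone).
A diminished third up from A#5 is C6.
C6 up a perfect fifth → G6 (7 semitones).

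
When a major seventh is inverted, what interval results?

minor 2nd

Inverted interval numbers add to nine, so a seventh pairs with a second (7 + 2 = 9).
Quality inverts too: major becomes minor. That makes the inversion a minor second.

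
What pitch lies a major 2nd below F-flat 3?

Two letter names down from F: E.
A major second is 2 semitones; 2 semitones down from Fb3 gives Ebb3.

E-double-flat 3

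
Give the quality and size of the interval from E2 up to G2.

E to G spans three letter names (E-F-G), so the interval is some kind of third.
E2 to G2 is 3 semitones, a half step short of the major third (4), so this is minor.

minor 3rd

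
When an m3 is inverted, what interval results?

The rule of nine gives the new number: 9 − 3 = 6, so a third becomes a sixth.
Quality inverts too: minor becomes major. That makes the inversion a major sixth.

major sixth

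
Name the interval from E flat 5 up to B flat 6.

perfect twelfth

E to B spans five letter names (E-F-G-A-B), plus an octave, so the interval is some kind of twelfth.
Eb5 to Bb6 is 19 semitones, matching the perfect twelfth exactly, so the quality is perfect.
(Equivalently, a compound perfect fifth: a perfect fifth plus an octave.)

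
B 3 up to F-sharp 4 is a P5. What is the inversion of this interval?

P4

Interval numbers invert to sum to nine: 5 + 4 = 9, so a fifth inverts to a fourth.
The quality also flips — perfect stays perfect — giving a perfect fourth.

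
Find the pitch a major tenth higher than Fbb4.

Three letters up from F (plus an octave) reaches A.
A major tenth is 16 semitones; 16 semitones up from Fbb4 gives Abb5.

Abb5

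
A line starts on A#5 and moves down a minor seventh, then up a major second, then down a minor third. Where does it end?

A minor seventh down from A#5 is B#4.
Up a major second from B#4: C##5 (2 semitones up).
Down a minor third from C##5: A##4 (3 semitones down).

A##4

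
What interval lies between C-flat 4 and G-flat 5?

C to G spans five letter names (C-D-E-F-G), plus an octave, so the interval is some kind of twelfth.
Cb4 to Gb5 is 19 semitones, matching the perfect twelfth exactly, so the quality is perfect.
(Equivalently, a compound perfect fifth: a perfect fifth plus an octave.)

P12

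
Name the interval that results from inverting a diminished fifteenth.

augmented 1st

First reduce the compound diminished fifteenth to its simple form, a diminished octave.
Inverted interval numbers add to nine, so an octave pairs with a unison (8 + 1 = 9).
And diminished becomes augmented under inversion, so we get an augmented unison.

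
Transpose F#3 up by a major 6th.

Six letter names up from F: D.
A major sixth spans 9 semitones, so from F#3 the target pitch is D#4.

D#4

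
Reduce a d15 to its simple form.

d8

Take out an octave (7 from the number): 15 − 7 = 8.
Quality carries through unchanged, so the simple form is a diminished octave.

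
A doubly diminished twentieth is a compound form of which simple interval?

doubly diminished sixth

Subtracting seven from the interval number removes an octave: 20 − 14 = 6.
So a doubly diminished twentieth is 2 octaves plus a doubly diminished sixth. The quality is unchanged.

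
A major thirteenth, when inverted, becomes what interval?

m3

First reduce the compound major thirteenth to its simple form, a major sixth.
The rule of nine gives the new number: 9 − 6 = 3, so a sixth becomes a third.
Quality inverts too: major becomes minor. That makes the inversion a minor third.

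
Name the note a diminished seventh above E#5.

D6

Seven letter names up from E: D.
A diminished seventh spans 9 semitones, so from E#5 the target pitch is D6.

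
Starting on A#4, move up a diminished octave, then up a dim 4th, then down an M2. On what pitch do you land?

Cb6

A#4 up a diminished octave → A5 (11 semitones).
Up a diminished fourth from A5: Db6 (4 semitones up).
A major second down from Db6 is Cb6.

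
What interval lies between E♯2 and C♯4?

E to C spans six letter names (E-F-G-A-B-C), plus an octave — that makes it a thirteenth of some quality.
A major thirteenth would be 21 semitones, but E#2 to C#4 is 20 — one semitone narrower, making it a minor thirteenth.
(Equivalently, a compound minor sixth: a minor sixth plus an octave.)

minor thirteenth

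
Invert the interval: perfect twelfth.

perfect fourth

First reduce the compound perfect twelfth to its simple form, a perfect fifth.
Interval numbers invert to sum to nine: 5 + 4 = 9, so a fifth inverts to a fourth.
The quality also flips — perfect stays perfect — giving a perfect fourth.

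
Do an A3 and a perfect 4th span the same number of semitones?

Yes

An augmented third = 5 semitones = a perfect fourth; enharmonically equal.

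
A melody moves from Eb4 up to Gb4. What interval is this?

minor 3rd

E to G spans three letter names (E-F-G), so the interval is some kind of third.
A major third would be 4 semitones, but Eb4 to Gb4 is 3 — one semitone narrower, making it a minor third.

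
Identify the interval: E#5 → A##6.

augmented eleventh

E to A spans four letter names (E-F-G-A), plus an octave, so the interval is some kind of eleventh.
A perfect eleventh would be 17 semitones; E#5 to A##6 is 18, one semitone wider, so the interval is augmented.
(Equivalently, a compound augmented fourth: an augmented fourth plus an octave.)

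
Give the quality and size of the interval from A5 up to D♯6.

A to D spans four letter names (A-B-C-D): a fourth.
The perfect fourth is 5 semitones; here we have 6, one semitone wider: augmented.

augmented 4th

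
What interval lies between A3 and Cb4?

d3

A to C spans three letter names (A-B-C) — that makes it a third of some quality.
A3 to Cb4 spans 2 semitones — two semitones narrower than the major third (4) — giving a diminished third.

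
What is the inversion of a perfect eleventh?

perfect 5th

First reduce the compound perfect eleventh to its simple form, a perfect fourth.
Inverted interval numbers add to nine, so a fourth pairs with a fifth (4 + 5 = 9).
Quality inverts too: perfect stays perfect. That makes the inversion a perfect fifth.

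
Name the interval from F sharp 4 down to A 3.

Descending from F#4 to A3 is the same interval as ascending A3 to F#4.
A to F spans six letter names (A-B-C-D-E-F) — that makes it a sixth of some quality.
Counting semitones, A3→F#4 is 9, which is the major sixth.

major sixth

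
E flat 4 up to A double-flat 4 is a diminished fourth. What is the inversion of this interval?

augmented fifth

Interval numbers invert to sum to nine: 4 + 5 = 9, so a fourth inverts to a fifth.
And diminished becomes augmented under inversion, so we get an augmented fifth.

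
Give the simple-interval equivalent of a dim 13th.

diminished sixth

Each octave removed subtracts seven from the number: 13 − 7 = 6.
That makes a diminished thirteenth a compound diminished sixth — an octave plus a diminished sixth.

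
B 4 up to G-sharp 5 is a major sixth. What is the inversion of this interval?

minor third

The rule of nine gives the new number: 9 − 6 = 3, so a sixth becomes a third.
The quality also flips — major becomes minor — giving a minor third.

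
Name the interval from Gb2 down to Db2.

Descending from Gb2 to Db2 is the same interval as ascending Db2 to Gb2.
D to G spans four letter names (D-E-F-G) — that makes it a fourth of some quality.
Counting semitones, Db2→Gb2 is 5, which is the perfect fourth.

perfect 4th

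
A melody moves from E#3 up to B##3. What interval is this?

augmented fifth

E to B spans five letter names (E-F-G-A-B): a fifth.
The perfect fifth is 7 semitones; here we have 8, one semitone wider: augmented.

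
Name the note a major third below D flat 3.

The third takes the letter from D down to B.
A major third spans 4 semitones, so from Db3 the target pitch is Bbb2.

B double-flat 2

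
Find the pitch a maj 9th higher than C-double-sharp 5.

Two letters up from C (plus an octave) reaches D.
A major ninth is 14 semitones; 14 semitones up from C##5 gives D##6.

D-double-sharp 6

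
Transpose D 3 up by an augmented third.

The third takes the letter from D up to F.
An augmented third is 5 semitones; 5 semitones up from D3 gives F##3.

F double-sharp 3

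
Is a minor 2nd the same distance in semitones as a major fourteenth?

No

A minor second is 1 semitone but a major fourteenth is 23 semitones — different sizes.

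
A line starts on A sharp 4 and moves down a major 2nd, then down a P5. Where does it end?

Down a major second from A#4: G#4 (2 semitones down).
G#4 down a perfect fifth → C#4 (7 semitones).

C sharp 4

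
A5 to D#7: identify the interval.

A to D spans four letter names (A-B-C-D), plus an octave: an eleventh.
The perfect eleventh is 17 semitones; here we have 18, one semitone wider: augmented.
(Equivalently, a compound augmented fourth: an augmented fourth plus an octave.)

A11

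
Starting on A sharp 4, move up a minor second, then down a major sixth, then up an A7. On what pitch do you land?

C double-sharp 5

A#4 up a minor second → B4 (1 semitone).
B4 down a major sixth → D4 (9 semitones).
An augmented seventh up from D4 is C##5.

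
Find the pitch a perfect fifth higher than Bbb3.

Fb4

Counting five letter names up from B lands on F.
Moving 7 semitones up from Bbb3 (the size of a perfect fifth) reaches Fb4.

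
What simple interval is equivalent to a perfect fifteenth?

P8

Take out an octave (7 from the number): 15 − 7 = 8.
Quality carries through unchanged, so the simple form is a perfect octave.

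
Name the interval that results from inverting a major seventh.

minor second

The rule of nine gives the new number: 9 − 7 = 2, so a seventh becomes a second.
The quality also flips — major becomes minor — giving a minor second.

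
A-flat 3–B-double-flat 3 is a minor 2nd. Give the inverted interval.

Inverted interval numbers add to nine, so a second pairs with a seventh (2 + 7 = 9).
And minor becomes major under inversion, so we get a major seventh.

M7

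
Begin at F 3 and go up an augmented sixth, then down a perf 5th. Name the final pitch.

G sharp 3

Up an augmented sixth from F3: D#4 (10 semitones up).
Down a perfect fifth from D#4: G#3 (7 semitones down).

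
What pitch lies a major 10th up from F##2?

A##3

The tenth's letter: F up three letter names plus an octave → A.
A major tenth spans 16 semitones, so from F##2 the target pitch is A##3.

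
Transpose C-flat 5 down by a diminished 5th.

The fifth takes the letter from C down to F.
A diminished fifth spans 6 semitones, so from Cb5 the target pitch is F4.

F 4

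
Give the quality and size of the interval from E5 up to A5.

E to A spans four letter names (E-F-G-A) — that makes it a fourth of some quality.
E5 to A5 is 5 semitones, matching the perfect fourth exactly, so the quality is perfect.

perfect fourth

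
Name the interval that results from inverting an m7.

major 2nd

Inverted interval numbers add to nine, so a seventh pairs with a second (7 + 2 = 9).
And minor becomes major under inversion, so we get a major second.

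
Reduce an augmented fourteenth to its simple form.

augmented 7th

Take out an octave (7 from the number): 14 − 7 = 7.
That makes an augmented fourteenth a compound augmented seventh — an octave plus an augmented seventh.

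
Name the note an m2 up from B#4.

C#5

Two letter names up from B: C.
Moving 1 semitone up from B#4 (the size of a minor second) reaches C#5.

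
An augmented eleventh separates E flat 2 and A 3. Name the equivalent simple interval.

augmented fourth

Each octave removed subtracts seven from the number: 11 − 7 = 4.
So an augmented eleventh is an octave plus an augmented fourth. The quality is unchanged.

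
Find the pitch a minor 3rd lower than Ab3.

F3

Three letter names down from A: F.
A minor third spans 3 semitones, so from Ab3 the target pitch is F3.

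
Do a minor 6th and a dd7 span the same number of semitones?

Yes

A minor sixth = 8 semitones = a doubly diminished seventh; enharmonically equal.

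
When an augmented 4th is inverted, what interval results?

diminished fifth

The rule of nine gives the new number: 9 − 4 = 5, so a fourth becomes a fifth.
And augmented becomes diminished under inversion, so we get a diminished fifth.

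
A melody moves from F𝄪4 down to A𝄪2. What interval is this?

Descending from F##4 to A##2 is the same interval as ascending A##2 to F##4.
A to F spans six letter names (A-B-C-D-E-F), plus an octave: a thirteenth.
A##2 to F##4 is 20 semitones, a half step short of the major thirteenth (21), so this is minor.
(Equivalently, a compound minor sixth: a minor sixth plus an octave.)

minor 13th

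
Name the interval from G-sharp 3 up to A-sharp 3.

M2

G to A spans two letter names (G-A): a second.
Counting semitones, G#3→A#3 is 2, which is the major second.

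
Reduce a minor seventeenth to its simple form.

Subtracting seven from the interval number removes an octave: 17 − 14 = 3.
So a minor seventeenth is 2 octaves plus a minor third. The quality is unchanged.

minor third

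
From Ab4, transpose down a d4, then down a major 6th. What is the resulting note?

Ab4 down a diminished fourth → E4 (4 semitones).
Down a major sixth from E4: G3 (9 semitones down).

G3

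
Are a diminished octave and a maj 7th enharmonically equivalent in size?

Yes

A diminished octave = 11 semitones = a major seventh; enharmonically equal.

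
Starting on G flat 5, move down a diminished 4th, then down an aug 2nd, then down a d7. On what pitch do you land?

Down a diminished fourth from Gb5: D5 (4 semitones down).
D5 down an augmented second → Cb5 (3 semitones).
Down a diminished seventh from Cb5: D4 (9 semitones down).

D 4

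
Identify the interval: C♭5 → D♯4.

Descending from Cb5 to D#4 is the same interval as ascending D#4 to Cb5.
D to C spans seven letter names (D-E-F-G-A-B-C), so the interval is some kind of seventh.
A major seventh would be 11 semitones; D#4 to Cb5 is 8, three semitones narrower, so the interval is doubly diminished.

doubly diminished seventh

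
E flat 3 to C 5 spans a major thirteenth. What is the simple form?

major sixth

Take out an octave (7 from the number): 13 − 7 = 6.
So a major thirteenth is an octave plus a major sixth. The quality is unchanged.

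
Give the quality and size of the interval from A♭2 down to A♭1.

perfect 8th

Descending from Ab2 to Ab1 is the same interval as ascending Ab1 to Ab2.
A to A is the same letter name, plus an octave, so the interval is some kind of octave.
The perfect octave spans 12 semitones, and Ab1 to Ab2 is exactly 12 semitones — so this is a perfect octave.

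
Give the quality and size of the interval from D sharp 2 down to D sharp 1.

perfect octave

Descending from D#2 to D#1 is the same interval as ascending D#1 to D#2.
D to D is the same letter name, plus an octave: an octave.
Counting semitones, D#1→D#2 is 12, which is the perfect octave.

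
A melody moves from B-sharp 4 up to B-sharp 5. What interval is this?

B to B is the same letter name, plus an octave, so the interval is some kind of octave.
B#4 to B#5 is 12 semitones, matching the perfect octave exactly, so the quality is perfect.

perfect 8th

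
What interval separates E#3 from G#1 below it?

M13

Descending from E#3 to G#1 is the same interval as ascending G#1 to E#3.
G to E spans six letter names (G-A-B-C-D-E), plus an octave: a thirteenth.
Counting semitones, G#1→E#3 is 21, which is the major thirteenth.
(Equivalently, a compound major sixth: a major sixth plus an octave.)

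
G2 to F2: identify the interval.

Descending from G2 to F2 is the same interval as ascending F2 to G2.
F to G spans two letter names (F-G), so the interval is some kind of second.
F2 to G2 is 2 semitones, matching the major second exactly, so the quality is major.

major second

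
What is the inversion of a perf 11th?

First reduce the compound perfect eleventh to its simple form, a perfect fourth.
Interval numbers invert to sum to nine: 4 + 5 = 9, so a fourth inverts to a fifth.
The quality also flips — perfect stays perfect — giving a perfect fifth.

perfect 5th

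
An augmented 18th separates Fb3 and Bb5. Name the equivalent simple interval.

A4

Take out 2 octaves (14 from the number): 18 − 14 = 4.
Quality carries through unchanged, so the simple form is an augmented fourth.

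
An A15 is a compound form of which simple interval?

Each octave removed subtracts seven from the number: 15 − 7 = 8.
So an augmented fifteenth is an octave plus an augmented octave. The quality is unchanged.

augmented octave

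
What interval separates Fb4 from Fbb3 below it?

Descending from Fb4 to Fbb3 is the same interval as ascending Fbb3 to Fb4.
F to F is the same letter name, plus an octave: an octave.
The perfect octave is 12 semitones; here we have 13, one semitone wider: augmented.

augmented octave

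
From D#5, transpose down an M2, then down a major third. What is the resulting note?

A4

Down a major second from D#5: C#5 (2 semitones down).
A major third down from C#5 is A4.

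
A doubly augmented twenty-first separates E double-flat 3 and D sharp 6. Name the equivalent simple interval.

Each octave removed subtracts seven from the number: 21 − 14 = 7.
Quality carries through unchanged, so the simple form is a doubly augmented seventh.

AA7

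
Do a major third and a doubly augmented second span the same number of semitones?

A major third spans 4 semitones, and a doubly augmented second also spans 4 semitones — they're enharmonic.

Yes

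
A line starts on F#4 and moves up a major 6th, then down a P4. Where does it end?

A#4

A major sixth up from F#4 is D#5.
Down a perfect fourth from D#5: A#4 (5 semitones down).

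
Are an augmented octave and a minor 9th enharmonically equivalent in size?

An augmented octave spans 13 semitones, and a minor ninth also spans 13 semitones — they're enharmonic.

Yes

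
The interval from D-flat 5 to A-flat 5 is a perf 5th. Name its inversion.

perfect fourth

The rule of nine gives the new number: 9 − 5 = 4, so a fifth becomes a fourth.
Quality inverts too: perfect stays perfect. That makes the inversion a perfect fourth.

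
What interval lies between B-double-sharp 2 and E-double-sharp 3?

perfect fourth

B to E spans four letter names (B-C-D-E), so the interval is some kind of fourth.
B##2 to E##3 is 5 semitones, matching the perfect fourth exactly, so the quality is perfect.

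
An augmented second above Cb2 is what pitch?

Counting two letter names up from C lands on D.
Moving 3 semitones up from Cb2 (the size of an augmented second) reaches D2.

D2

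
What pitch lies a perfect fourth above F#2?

B2

Four letter names up from F: B.
A perfect fourth is 5 semitones; 5 semitones up from F#2 gives B2.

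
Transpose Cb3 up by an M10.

Eb4

The tenth's letter: C up three letter names plus an octave → E.
Moving 16 semitones up from Cb3 (the size of a major tenth) reaches Eb4.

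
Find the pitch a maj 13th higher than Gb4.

Eb6

The thirteenth's letter: G up six letter names plus an octave → E.
A major thirteenth is 21 semitones; 21 semitones up from Gb4 gives Eb6.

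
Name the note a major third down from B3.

Three letter names down from B: G.
A major third spans 4 semitones, so from B3 the target pitch is G3.

G3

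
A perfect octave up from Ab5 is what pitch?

For an octave the letter name doesn't change: still A, an octave up.
Moving 12 semitones up from Ab5 (the size of a perfect octave) reaches Ab6.

Ab6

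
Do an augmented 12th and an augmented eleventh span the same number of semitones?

No

An augmented twelfth is 20 semitones but an augmented eleventh is 18 semitones — different sizes.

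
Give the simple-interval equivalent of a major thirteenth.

M6

Subtracting seven from the interval number removes an octave: 13 − 7 = 6.
So a major thirteenth is an octave plus a major sixth. The quality is unchanged.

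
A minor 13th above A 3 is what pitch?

F 5

The thirteenth's letter: A up six letter names plus an octave → F.
A minor thirteenth spans 20 semitones, so from A3 the target pitch is F5.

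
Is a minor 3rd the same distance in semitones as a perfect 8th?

No

A minor third spans 3 semitones; a perfect octave spans 12 semitones. They differ by 9.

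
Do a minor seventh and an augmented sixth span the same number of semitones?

Yes

A minor seventh = 10 semitones = an augmented sixth; enharmonically equal.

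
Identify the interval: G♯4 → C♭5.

G to C spans four letter names (G-A-B-C) — that makes it a fourth of some quality.
A perfect fourth would be 5 semitones; G#4 to Cb5 is 3, two semitones narrower, so the interval is doubly diminished.

dd4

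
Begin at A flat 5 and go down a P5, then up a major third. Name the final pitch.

Down a perfect fifth from Ab5: Db5 (7 semitones down).
Db5 up a major third → F5 (4 semitones).

F 5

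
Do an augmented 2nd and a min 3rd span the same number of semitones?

Yes

Both span 3 semitones: an augmented second and a minor third are the same chromatic distance.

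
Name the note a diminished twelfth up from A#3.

E5

The twelfth's letter: A up five letter names plus an octave → E.
A diminished twelfth spans 18 semitones, so from A#3 the target pitch is E5.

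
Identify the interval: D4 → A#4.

D to A spans five letter names (D-E-F-G-A) — that makes it a fifth of some quality.
A perfect fifth would be 7 semitones; D4 to A#4 is 8, one semitone wider, so the interval is augmented.

augmented fifth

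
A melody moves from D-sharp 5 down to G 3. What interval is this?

augmented 12th

Descending from D#5 to G3 is the same interval as ascending G3 to D#5.
G to D spans five letter names (G-A-B-C-D), plus an octave, so the interval is some kind of twelfth.
The perfect twelfth is 19 semitones; here we have 20, one semitone wider: augmented.
(Equivalently, a compound augmented fifth: an augmented fifth plus an octave.)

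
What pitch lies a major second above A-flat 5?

B-flat 5

Counting two letter names up from A lands on B.
A major second spans 2 semitones, so from Ab5 the target pitch is Bb5.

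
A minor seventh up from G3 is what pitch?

The seventh takes the letter from G up to F.
A minor seventh spans 10 semitones, so from G3 the target pitch is F4.

F4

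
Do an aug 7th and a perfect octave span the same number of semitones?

Yes

Both span 12 semitones: an augmented seventh and a perfect octave are the same chromatic distance.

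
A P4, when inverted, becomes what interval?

Inverted interval numbers add to nine, so a fourth pairs with a fifth (4 + 5 = 9).
And perfect stays perfect under inversion, so we get a perfect fifth.

perfect fifth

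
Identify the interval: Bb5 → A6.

B to A spans seven letter names (B-C-D-E-F-G-A) — that makes it a seventh of some quality.
Counting semitones, Bb5→A6 is 11, which is the major seventh.

major seventh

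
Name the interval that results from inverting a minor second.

The rule of nine gives the new number: 9 − 2 = 7, so a second becomes a seventh.
And minor becomes major under inversion, so we get a major seventh.

major seventh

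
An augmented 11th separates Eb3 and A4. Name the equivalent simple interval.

A4

Each octave removed subtracts seven from the number: 11 − 7 = 4.
Quality carries through unchanged, so the simple form is an augmented fourth.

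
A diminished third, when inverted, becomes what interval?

Inverted interval numbers add to nine, so a third pairs with a sixth (3 + 6 = 9).
Quality inverts too: diminished becomes augmented. That makes the inversion an augmented sixth.

augmented 6th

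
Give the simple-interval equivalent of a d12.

diminished 5th

Take out an octave (7 from the number): 12 − 7 = 5.
That makes a diminished twelfth a compound diminished fifth — an octave plus a diminished fifth.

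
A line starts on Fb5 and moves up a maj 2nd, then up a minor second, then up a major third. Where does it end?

Cb6

A major second up from Fb5 is Gb5.
Up a minor second from Gb5: Abb5 (1 semitone up).
A major third up from Abb5 is Cb6.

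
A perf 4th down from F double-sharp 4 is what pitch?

The fourth takes the letter from F down to C.
A perfect fourth spans 5 semitones, so from F##4 the target pitch is C##4.

C double-sharp 4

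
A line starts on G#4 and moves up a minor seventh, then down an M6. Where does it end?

G#4 up a minor seventh → F#5 (10 semitones).
F#5 down a major sixth → A4 (9 semitones).

A4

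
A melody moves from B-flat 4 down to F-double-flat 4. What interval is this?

doubly augmented 4th

Descending from Bb4 to Fbb4 is the same interval as ascending Fbb4 to Bb4.
F to B spans four letter names (F-G-A-B), so the interval is some kind of fourth.
The perfect fourth is 5 semitones; here we have 7, two semitones wider: doubly augmented.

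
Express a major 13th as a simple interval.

Subtracting seven from the interval number removes an octave: 13 − 7 = 6.
So a major thirteenth is an octave plus a major sixth. The quality is unchanged.

major 6th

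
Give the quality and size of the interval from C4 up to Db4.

C to D spans two letter names (C-D): a second.
At 1 semitone, C4→Db4 falls one short of a major second: minor.

m2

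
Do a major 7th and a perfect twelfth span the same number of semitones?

No

A major seventh is 11 semitones but a perfect twelfth is 19 semitones — different sizes.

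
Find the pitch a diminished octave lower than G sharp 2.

An octave keeps the letter name G, an octave down from G.
Moving 11 semitones down from G#2 (the size of a diminished octave) reaches G##1.

G double-sharp 1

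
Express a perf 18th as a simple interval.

Subtracting seven from the interval number removes an octave: 18 − 14 = 4.
So a perfect eighteenth is 2 octaves plus a perfect fourth. The quality is unchanged.

perfect 4th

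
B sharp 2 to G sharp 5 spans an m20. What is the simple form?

minor 6th

Each octave removed subtracts seven from the number: 20 − 14 = 6.
That makes a minor twentieth a compound minor sixth — 2 octaves plus a minor sixth.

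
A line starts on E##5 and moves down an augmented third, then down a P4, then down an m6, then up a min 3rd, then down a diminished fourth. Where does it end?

A##3

An augmented third down from E##5 is C#5.
Down a perfect fourth from C#5: G#4 (5 semitones down).
Down a minor sixth from G#4: B#3 (8 semitones down).
Up a minor third from B#3: D#4 (3 semitones up).
A diminished fourth down from D#4 is A##3.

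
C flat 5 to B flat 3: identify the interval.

minor 9th

Descending from Cb5 to Bb3 is the same interval as ascending Bb3 to Cb5.
B to C spans two letter names (B-C), plus an octave — that makes it a ninth of some quality.
Bb3 to Cb5 is 13 semitones, a half step short of the major ninth (14), so this is minor.
(Equivalently, a compound minor second: a minor second plus an octave.)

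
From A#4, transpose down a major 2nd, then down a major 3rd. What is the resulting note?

E4

A major second down from A#4 is G#4.
A major third down from G#4 is E4.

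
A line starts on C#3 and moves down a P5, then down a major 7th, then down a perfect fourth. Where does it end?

Down a perfect fifth from C#3: F#2 (7 semitones down).
Down a major seventh from F#2: G1 (11 semitones down).
A perfect fourth down from G1 is D1.

D1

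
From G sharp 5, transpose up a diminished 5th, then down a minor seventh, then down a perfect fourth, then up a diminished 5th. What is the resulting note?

Up a diminished fifth from G#5: D6 (6 semitones up).
D6 down a minor seventh → E5 (10 semitones).
E5 down a perfect fourth → B4 (5 semitones).
Up a diminished fifth from B4: F5 (6 semitones up).

F 5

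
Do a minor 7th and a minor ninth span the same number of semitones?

A minor seventh spans 10 semitones; a minor ninth spans 13 semitones. They differ by 3.

No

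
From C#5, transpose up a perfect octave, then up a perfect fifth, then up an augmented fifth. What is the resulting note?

C#5 up a perfect octave → C#6 (12 semitones).
C#6 up a perfect fifth → G#6 (7 semitones).
Up an augmented fifth from G#6: D##7 (8 semitones up).

D##7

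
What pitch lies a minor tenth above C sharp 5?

Counting three letter names plus an octave up from C lands on E.
A minor tenth spans 15 semitones, so from C#5 the target pitch is E6.

E 6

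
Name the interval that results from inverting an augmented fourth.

Inverted interval numbers add to nine, so a fourth pairs with a fifth (4 + 5 = 9).
The quality also flips — augmented becomes diminished — giving a diminished fifth.

diminished 5th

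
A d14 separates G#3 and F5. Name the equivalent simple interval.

diminished 7th

Take out an octave (7 from the number): 14 − 7 = 7.
That makes a diminished fourteenth a compound diminished seventh — an octave plus a diminished seventh.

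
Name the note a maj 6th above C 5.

The sixth takes the letter from C up to A.
A major sixth spans 9 semitones, so from C5 the target pitch is A5.

A 5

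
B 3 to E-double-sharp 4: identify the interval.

AA4

B to E spans four letter names (B-C-D-E): a fourth.
The perfect fourth is 5 semitones; here we have 7, two semitones wider: doubly augmented.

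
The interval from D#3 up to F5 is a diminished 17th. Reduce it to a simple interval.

d3

Each octave removed subtracts seven from the number: 17 − 14 = 3.
Quality carries through unchanged, so the simple form is a diminished third.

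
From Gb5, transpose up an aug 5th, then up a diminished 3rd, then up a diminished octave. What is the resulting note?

An augmented fifth up from Gb5 is D6.
Up a diminished third from D6: Fb6 (2 semitones up).
Up a diminished octave from Fb6: Fbb7 (11 semitones up).

Fbb7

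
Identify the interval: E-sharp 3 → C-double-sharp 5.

major thirteenth

E to C spans six letter names (E-F-G-A-B-C), plus an octave — that makes it a thirteenth of some quality.
The major thirteenth spans 21 semitones, and E#3 to C##5 is exactly 21 semitones — so this is a major thirteenth.
(Equivalently, a compound major sixth: a major sixth plus an octave.)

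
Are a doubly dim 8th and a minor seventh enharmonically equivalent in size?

Yes

A doubly diminished octave = 10 semitones = a minor seventh; enharmonically equal.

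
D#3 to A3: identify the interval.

diminished fifth

D to A spans five letter names (D-E-F-G-A), so the interval is some kind of fifth.
The perfect fifth is 7 semitones; here we have 6, one semitone narrower: diminished.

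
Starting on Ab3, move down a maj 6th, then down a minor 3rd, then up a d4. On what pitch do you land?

Down a major sixth from Ab3: Cb3 (9 semitones down).
A minor third down from Cb3 is Ab2.
A diminished fourth up from Ab2 is Dbb3.

Dbb3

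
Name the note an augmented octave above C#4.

The letter stays C (same as the start), shifted an octave up.
An augmented octave spans 13 semitones, so from C#4 the target pitch is C##5.

C##5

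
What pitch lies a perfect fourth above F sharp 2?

Four letter names up from F: B.
A perfect fourth spans 5 semitones, so from F#2 the target pitch is B2.

B 2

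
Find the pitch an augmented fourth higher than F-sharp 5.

The fourth takes the letter from F up to B.
An augmented fourth is 6 semitones; 6 semitones up from F#5 gives B#5.

B-sharp 5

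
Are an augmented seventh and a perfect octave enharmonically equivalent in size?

Yes

An augmented seventh = 12 semitones = a perfect octave; enharmonically equal.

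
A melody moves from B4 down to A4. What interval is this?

Descending from B4 to A4 is the same interval as ascending A4 to B4.
A to B spans two letter names (A-B), so the interval is some kind of second.
A4 to B4 is 2 semitones, matching the major second exactly, so the quality is major.

major second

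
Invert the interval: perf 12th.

First reduce the compound perfect twelfth to its simple form, a perfect fifth.
Inverted interval numbers add to nine, so a fifth pairs with a fourth (5 + 4 = 9).
The quality also flips — perfect stays perfect — giving a perfect fourth.

perfect fourth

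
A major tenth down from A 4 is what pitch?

Counting three letter names plus an octave down from A lands on F.
Moving 16 semitones down from A4 (the size of a major tenth) reaches F3.

F 3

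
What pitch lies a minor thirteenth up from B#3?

Counting six letter names plus an octave up from B lands on G.
Moving 20 semitones up from B#3 (the size of a minor thirteenth) reaches G#5.

G#5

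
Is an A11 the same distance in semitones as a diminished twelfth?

Yes

An augmented eleventh = 18 semitones = a diminished twelfth; enharmonically equal.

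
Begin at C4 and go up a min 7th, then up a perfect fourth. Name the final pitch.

Eb5

C4 up a minor seventh → Bb4 (10 semitones).
Bb4 up a perfect fourth → Eb5 (5 semitones).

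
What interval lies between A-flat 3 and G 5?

A to G spans seven letter names (A-B-C-D-E-F-G), plus an octave, so the interval is some kind of fourteenth.
Ab3 to G5 is 23 semitones, matching the major fourteenth exactly, so the quality is major.
(Equivalently, a compound major seventh: a major seventh plus an octave.)

major 14th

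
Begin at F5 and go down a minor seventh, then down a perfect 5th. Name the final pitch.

C4

F5 down a minor seventh → G4 (10 semitones).
A perfect fifth down from G4 is C4.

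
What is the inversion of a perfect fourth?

Inverted interval numbers add to nine, so a fourth pairs with a fifth (4 + 5 = 9).
Quality inverts too: perfect stays perfect. That makes the inversion a perfect fifth.

P5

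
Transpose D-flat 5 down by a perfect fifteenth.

D-flat 3

The letter stays D (same as the start), shifted two octaves down.
A perfect fifteenth spans 24 semitones, so from Db5 the target pitch is Db3.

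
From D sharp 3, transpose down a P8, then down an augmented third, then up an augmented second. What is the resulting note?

C sharp 2

A perfect octave down from D#3 is D#2.
An augmented third down from D#2 is Bb1.
Bb1 up an augmented second → C#2 (3 semitones).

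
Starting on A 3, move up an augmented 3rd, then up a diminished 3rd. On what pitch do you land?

E 4

Up an augmented third from A3: C##4 (5 semitones up).
Up a diminished third from C##4: E4 (2 semitones up).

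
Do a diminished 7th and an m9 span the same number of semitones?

No

A diminished seventh is 9 semitones but a minor ninth is 13 semitones — different sizes.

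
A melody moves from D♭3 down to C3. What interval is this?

minor second

Descending from Db3 to C3 is the same interval as ascending C3 to Db3.
C to D spans two letter names (C-D), so the interval is some kind of second.
At 1 semitone, C3→Db3 falls one short of a major second: minor.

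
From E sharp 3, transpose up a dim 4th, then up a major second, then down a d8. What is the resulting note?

Up a diminished fourth from E#3: A3 (4 semitones up).
Up a major second from A3: B3 (2 semitones up).
B3 down a diminished octave → B#2 (11 semitones).

B sharp 2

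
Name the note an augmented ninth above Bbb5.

Two letters up from B (plus an octave) reaches C.
An augmented ninth spans 15 semitones, so from Bbb5 the target pitch is C7.

C7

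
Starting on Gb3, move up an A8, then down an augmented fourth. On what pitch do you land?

Db4

An augmented octave up from Gb3 is G4.
Down an augmented fourth from G4: Db4 (6 semitones down).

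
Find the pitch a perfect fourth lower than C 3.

Counting four letter names down from C lands on G.
A perfect fourth spans 5 semitones, so from C3 the target pitch is G2.

G 2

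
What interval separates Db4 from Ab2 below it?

perfect 11th

Descending from Db4 to Ab2 is the same interval as ascending Ab2 to Db4.
A to D spans four letter names (A-B-C-D), plus an octave, so the interval is some kind of eleventh.
Ab2 to Db4 is 17 semitones, matching the perfect eleventh exactly, so the quality is perfect.
(Equivalently, a compound perfect fourth: a perfect fourth plus an octave.)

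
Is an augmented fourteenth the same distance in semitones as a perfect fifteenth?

Yes

An augmented fourteenth = 24 semitones = a perfect fifteenth; enharmonically equal.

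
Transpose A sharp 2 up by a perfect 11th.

Counting four letter names plus an octave up from A lands on D.
A perfect eleventh spans 17 semitones, so from A#2 the target pitch is D#4.

D sharp 4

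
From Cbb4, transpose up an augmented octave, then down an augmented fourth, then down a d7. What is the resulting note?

Ab3

An augmented octave up from Cbb4 is Cb5.
Down an augmented fourth from Cb5: Gbb4 (6 semitones down).
Gbb4 down a diminished seventh → Ab3 (9 semitones).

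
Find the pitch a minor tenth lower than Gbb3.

Ebb2

The tenth's letter: G down three letter names plus an octave → E.
A minor tenth is 15 semitones; 15 semitones down from Gbb3 gives Ebb2.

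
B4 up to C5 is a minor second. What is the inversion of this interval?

M7

The rule of nine gives the new number: 9 − 2 = 7, so a second becomes a seventh.
Quality inverts too: minor becomes major. That makes the inversion a major seventh.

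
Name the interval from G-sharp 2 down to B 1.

Descending from G#2 to B1 is the same interval as ascending B1 to G#2.
B to G spans six letter names (B-C-D-E-F-G): a sixth.
B1 to G#2 is 9 semitones, matching the major sixth exactly, so the quality is major.

major 6th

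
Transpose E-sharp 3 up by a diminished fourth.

The fourth takes the letter from E up to A.
A diminished fourth spans 4 semitones, so from E#3 the target pitch is A3.

A 3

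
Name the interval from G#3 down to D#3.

Descending from G#3 to D#3 is the same interval as ascending D#3 to G#3.
D to G spans four letter names (D-E-F-G), so the interval is some kind of fourth.
D#3 to G#3 is 5 semitones, matching the perfect fourth exactly, so the quality is perfect.

perfect 4th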